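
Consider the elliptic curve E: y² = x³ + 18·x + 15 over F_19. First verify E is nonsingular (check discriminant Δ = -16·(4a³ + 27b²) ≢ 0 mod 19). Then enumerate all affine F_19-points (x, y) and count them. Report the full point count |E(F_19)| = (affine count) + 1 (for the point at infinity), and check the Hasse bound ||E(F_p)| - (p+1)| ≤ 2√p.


Affine points = {(3, 1), (3, 18), (6, 4), (6, 15), (7, 3), (7, 16), (8, 5), (8, 14), (10, 6), (10, 13), (11, 9), (11, 10), (14, 3), (14, 16), (17, 3), (17, 16)}; affine count = 16; |E(F_19)| = 17.

Discriminant check: Δ ∝ 4a³ + 27b² = 4·18³ + 27·15² = 4·5832 + 27·225 ≡ 10 (mod 19). Nonzero ⇒ E is nonsingular.
For each x ∈ F_19, compute rhs = x³ + 18·x + 15 mod 19, then count y ∈ F_19 with y² ≡ rhs.
  x = 0: rhs = 15, matching y values: none (0 points).
  x = 1: rhs = 15, matching y values: none (0 points).
  x = 2: rhs = 2, matching y values: none (0 points).
  x = 3: rhs = 1, matching y values: 1, 18 (2 points).
  x = 4: rhs = 18, matching y values: none (0 points).
  x = 5: rhs = 2, matching y values: none (0 points).
  x = 6: rhs = 16, matching y values: 4, 15 (2 points).
  x = 7: rhs = 9, matching y values: 3, 16 (2 points).
  x = 8: rhs = 6, matching y values: 5, 14 (2 points).
  x = 9: rhs = 13, matching y values: none (0 points).
  x = 10: rhs = 17, matching y values: 6, 13 (2 points).
  x = 11: rhs = 5, matching y values: 9, 10 (2 points).
  x = 12: rhs = 2, matching y values: none (0 points).
  x = 13: rhs = 14, matching y values: none (0 points).
  x = 14: rhs = 9, matching y values: 3, 16 (2 points).
  x = 15: rhs = 12, matching y values: none (0 points).
  x = 16: rhs = 10, matching y values: none (0 points).
  x = 17: rhs = 9, matching y values: 3, 16 (2 points).
  x = 18: rhs = 15, matching y values: none (0 points).
Total affine count: 16.
Full point count |E(F_19)| = 16 + 1 = 17.
Hasse bound: |17 − (19+1)| = |-3| = 3 ≤ 2√19 ≈ 8.7178 ✓.


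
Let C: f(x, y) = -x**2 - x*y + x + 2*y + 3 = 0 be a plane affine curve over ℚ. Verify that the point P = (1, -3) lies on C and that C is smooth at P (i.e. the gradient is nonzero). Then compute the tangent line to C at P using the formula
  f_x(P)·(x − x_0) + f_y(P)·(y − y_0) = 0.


Tangent line at P: 2*x + y + 1 = 0.

Step 1: f(1, -3) = 0, so P lies on C.
Step 2: partial derivatives
  f_x(x, y) = -2*x - y + 1, f_y(x, y) = 2 - x.
  f_x(P) = 2, f_y(P) = 1 (gradient nonzero, so P is smooth).
Step 3: tangent line at P: 2·(x − 1) + 1·(y − -3) = 0.
Expanding: 2*x + y + 1 = 0.


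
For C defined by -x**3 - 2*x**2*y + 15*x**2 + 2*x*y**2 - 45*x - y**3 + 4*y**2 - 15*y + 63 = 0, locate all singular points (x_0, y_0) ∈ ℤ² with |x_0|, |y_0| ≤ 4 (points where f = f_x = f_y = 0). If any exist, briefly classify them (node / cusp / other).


Singular points: {(3, 3)}; classification: cusp.

Compute partial derivatives:
  f_x = -3*x**2 - 4*x*y + 30*x + 2*y**2 - 45.
  f_y = -2*x**2 + 4*x*y - 3*y**2 + 8*y - 15.
Scan x_0 ∈ {−4, ..., 4}. For each x_0, f_y(x_0, y) is a polynomial in y; find its integer roots y ∈ {−4, ..., 4}, then test f_x and f at those candidates.
  x = -4: f_y(-4, y) = -3*y**2 - 8*y - 47; no integer root y with |y| ≤ 4.
  x = -3: f_y(-3, y) = -3*y**2 - 4*y - 33; no integer root y with |y| ≤ 4.
  x = -2: f_y(-2, y) = -3*y**2 - 23; no integer root y with |y| ≤ 4.
  x = -1: f_y(-1, y) = -3*y**2 + 4*y - 17; no integer root y with |y| ≤ 4.
  x = 0: f_y(0, y) = -3*y**2 + 8*y - 15; no integer root y with |y| ≤ 4.
  x = 1: f_y(1, y) = -3*y**2 + 12*y - 17; no integer root y with |y| ≤ 4.
  x = 2: f_y(2, y) = -3*y**2 + 16*y - 23; no integer root y with |y| ≤ 4.
  x = 3: f_y(3, y) = -3*y**2 + 20*y - 33; vanishes at y ∈ {3}. (3, 3): f_x = 0, f = 0 — SINGULAR.
  x = 4: f_y(4, y) = -3*y**2 + 24*y - 47; no integer root y with |y| ≤ 4.
Only singular point on the grid: (3, 3).
Classify: substitute x = 3 + u, y = 3 + v and expand: f = -u**3 - 2*u**2*v + 2*u*v**2 - v**3 + v**2.
No constant or linear terms (consistent with a singular point). Quadratic part: v**2. Cubic part: -u**3 - 2*u**2*v + 2*u*v**2 - v**3.
The quadratic part v**2 is a perfect square, so there is a single (double) tangent line v = 0, i.e. y = 3. Restricting the cubic part to that line (v = 0) leaves -u**3 ≠ 0, so f is not divisible by v and the branch is v² ≈ u**3 to lowest order — this is a cusp.
Classification: cusp.


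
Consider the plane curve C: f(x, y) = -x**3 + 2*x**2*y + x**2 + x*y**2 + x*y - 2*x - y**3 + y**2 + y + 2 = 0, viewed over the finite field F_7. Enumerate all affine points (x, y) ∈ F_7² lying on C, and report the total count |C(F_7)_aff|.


Affine F_7-points: {(0, 2), (0, 4), (1, 0), (2, 1), (3, 5), (6, 1)}; count = 6.

For each of the 49 pairs (x, y) ∈ F_7², evaluate f(x, y) mod 7. Record the zeros.
  x = 0: [0↦2, 1↦3, 2↦0, 3↦1, 4↦0, 5↦5, 6↦3]  zeros at y ∈ {2, 4}
  x = 1: [0↦0, 1↦5, 2↦1, 3↦3, 4↦5, 5↦1, 6↦6]  zeros at y ∈ {0}
  x = 2: [0↦1, 1↦0, 2↦6, 3↦6, 4↦1, 5↦6, 6↦1]  zeros at y ∈ {1}
  x = 3: [0↦6, 1↦3, 2↦2, 3↦4, 4↦3, 5↦0, 6↦3]  zeros at y ∈ {5}
  x = 4: [0↦2, 1↦1, 2↦4, 3↦5, 4↦5, 5↦5, 6↦6]  zeros at y ∈ ∅
  x = 5: [0↦4, 1↦2, 2↦6, 3↦3, 4↦1, 5↦1, 6↦4]  zeros at y ∈ ∅
  x = 6: [0↦6, 1↦0, 2↦2, 3↦6, 4↦6, 5↦3, 6↦5]  zeros at y ∈ {1}
Collecting zeros: affine points = {(0, 2), (0, 4), (1, 0), (2, 1), (3, 5), (6, 1)}.
Total count |C(F_7)_aff| = 6.


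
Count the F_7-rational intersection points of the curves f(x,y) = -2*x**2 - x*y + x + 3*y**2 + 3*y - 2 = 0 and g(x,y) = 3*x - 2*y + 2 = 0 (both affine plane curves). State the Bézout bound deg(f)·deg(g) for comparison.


Common zeros: ∅; count = 0; Bézout bound = 2.

deg(f) = 2, deg(g) = 1, so Bézout bound = 2.
Scan x ∈ F_7. For each x, list the y ∈ F_7 with f(x, y) ≡ 0 and those with g(x, y) ≡ 0 (mod 7); the common zeros in that column are the intersection.
  x = 0: f ≡ 0 at y ∈ ∅; g ≡ 0 at y ∈ {1}; common: ∅.
  x = 1: f ≡ 0 at y ∈ ∅; g ≡ 0 at y ∈ {6}; common: ∅.
  x = 2: f ≡ 0 at y ∈ ∅; g ≡ 0 at y ∈ {4}; common: ∅.
  x = 3: f ≡ 0 at y ∈ {1, 6}; g ≡ 0 at y ∈ {2}; common: ∅.
  x = 4: f ≡ 0 at y ∈ {1, 4}; g ≡ 0 at y ∈ {0}; common: ∅.
  x = 5: f ≡ 0 at y ∈ {4, 6}; g ≡ 0 at y ∈ {5}; common: ∅.
  x = 6: f ≡ 0 at y ∈ ∅; g ≡ 0 at y ∈ {3}; common: ∅.
Collecting: common zeros = ∅, so the count is 0.
Comparison with the Bézout bound: 0 ≤ 2 = deg(f)·deg(g), as expected for curves with no common component (the affine F_7-count falls short of the bound because intersections may lie at infinity, over extension fields, or carry multiplicity).


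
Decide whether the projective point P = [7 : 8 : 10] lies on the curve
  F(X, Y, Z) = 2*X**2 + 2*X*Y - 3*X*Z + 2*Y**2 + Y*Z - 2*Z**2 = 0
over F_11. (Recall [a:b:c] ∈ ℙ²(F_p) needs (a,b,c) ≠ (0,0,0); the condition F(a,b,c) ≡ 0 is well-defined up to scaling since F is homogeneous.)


F(7,8,10) ≡ 8 (mod 11); P is NOT on the curve.

Evaluate F(7, 8, 10) term-by-term (mod 11).
  2*X**2 ↦ 2·49·1·1 = 98
  2*X*Y ↦ 2·7·8·1 = 112
  -3*X*Z ↦ -3·7·1·10 = -210
  2*Y**2 ↦ 2·1·64·1 = 128
  Y*Z ↦ 1·1·8·10 = 80
  -2*Z**2 ↦ -2·1·1·100 = -200
Sum: F(7, 8, 10) = (98) + (112) + (-210) + (128) + (80) + (-200) = 8.
Reducing mod 11: 8 ≡ 8 (mod 11).
Since F(a, b, c) ≡ 8 ≠ 0 (mod 11), P does NOT lie on the curve.


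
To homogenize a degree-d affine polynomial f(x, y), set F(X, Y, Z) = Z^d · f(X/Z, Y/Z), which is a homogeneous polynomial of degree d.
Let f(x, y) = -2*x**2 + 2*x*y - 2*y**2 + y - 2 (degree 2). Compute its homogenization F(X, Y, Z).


F(X, Y, Z) = -2*X**2 + 2*X*Y - 2*Y**2 + Y*Z - 2*Z**2

deg(f) = 2.
Substitute x = X/Z, y = Y/Z into f, then multiply by Z^2.
  monomial -2·x^2·y^0 ↦ -2·X^2·Y^0·Z^0.
  monomial 2·x^1·y^1 ↦ 2·X^1·Y^1·Z^0.
  monomial -2·x^0·y^2 ↦ -2·X^0·Y^2·Z^0.
  monomial 1·x^0·y^1 ↦ 1·X^0·Y^1·Z^1.
  monomial -2·x^0·y^0 ↦ -2·X^0·Y^0·Z^2.
Collecting: F(X, Y, Z) = -2*X**2 + 2*X*Y - 2*Y**2 + Y*Z - 2*Z**2.


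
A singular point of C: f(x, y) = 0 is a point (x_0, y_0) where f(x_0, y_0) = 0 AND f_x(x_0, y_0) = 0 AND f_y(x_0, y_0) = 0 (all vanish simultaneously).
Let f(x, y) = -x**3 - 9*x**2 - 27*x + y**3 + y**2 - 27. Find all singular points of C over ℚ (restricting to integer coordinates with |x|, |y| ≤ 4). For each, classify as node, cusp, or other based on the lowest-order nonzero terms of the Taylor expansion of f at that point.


Singular points: {(-3, 0)}; classification: cusp.

Compute partial derivatives:
  f_x = -3*x**2 - 18*x - 27.
  f_y = 3*y**2 + 2*y.
Scan x_0 ∈ {−4, ..., 4}. For each x_0, f_y(x_0, y) is a polynomial in y; find its integer roots y ∈ {−4, ..., 4}, then test f_x and f at those candidates.
  x = -4: f_y(-4, y) = 3*y**2 + 2*y; vanishes at y ∈ {0}. (-4, 0): f_x = -3 ≠ 0.
  x = -3: f_y(-3, y) = 3*y**2 + 2*y; vanishes at y ∈ {0}. (-3, 0): f_x = 0, f = 0 — SINGULAR.
  x = -2: f_y(-2, y) = 3*y**2 + 2*y; vanishes at y ∈ {0}. (-2, 0): f_x = -3 ≠ 0.
  x = -1: f_y(-1, y) = 3*y**2 + 2*y; vanishes at y ∈ {0}. (-1, 0): f_x = -12 ≠ 0.
  x = 0: f_y(0, y) = 3*y**2 + 2*y; vanishes at y ∈ {0}. (0, 0): f_x = -27 ≠ 0.
  x = 1: f_y(1, y) = 3*y**2 + 2*y; vanishes at y ∈ {0}. (1, 0): f_x = -48 ≠ 0.
  x = 2: f_y(2, y) = 3*y**2 + 2*y; vanishes at y ∈ {0}. (2, 0): f_x = -75 ≠ 0.
  x = 3: f_y(3, y) = 3*y**2 + 2*y; vanishes at y ∈ {0}. (3, 0): f_x = -108 ≠ 0.
  x = 4: f_y(4, y) = 3*y**2 + 2*y; vanishes at y ∈ {0}. (4, 0): f_x = -147 ≠ 0.
Only singular point on the grid: (-3, 0).
Classify: substitute x = -3 + u, y = 0 + v and expand: f = -u**3 + v**3 + v**2.
No constant or linear terms (consistent with a singular point). Quadratic part: v**2. Cubic part: -u**3 + v**3.
The quadratic part v**2 is a perfect square, so there is a single (double) tangent line v = 0, i.e. y = 0. Restricting the cubic part to that line (v = 0) leaves -u**3 ≠ 0, so f is not divisible by v and the branch is v² ≈ u**3 to lowest order — this is a cusp.
Classification: cusp.


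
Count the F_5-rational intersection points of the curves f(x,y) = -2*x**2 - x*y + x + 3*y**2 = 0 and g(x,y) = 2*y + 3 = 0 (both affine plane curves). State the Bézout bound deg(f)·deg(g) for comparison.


Common zeros: {(2, 1), (3, 1)}; count = 2; Bézout bound = 2.

deg(f) = 2, deg(g) = 1, so Bézout bound = 2.
Scan x ∈ F_5. For each x, list the y ∈ F_5 with f(x, y) ≡ 0 and those with g(x, y) ≡ 0 (mod 5); the common zeros in that column are the intersection.
  x = 0: f ≡ 0 at y ∈ {0}; g ≡ 0 at y ∈ {1}; common: ∅.
  x = 1: f ≡ 0 at y ∈ ∅; g ≡ 0 at y ∈ {1}; common: ∅.
  x = 2: f ≡ 0 at y ∈ {1, 3}; g ≡ 0 at y ∈ {1}; common: {1}.
  x = 3: f ≡ 0 at y ∈ {0, 1}; g ≡ 0 at y ∈ {1}; common: {1}.
  x = 4: f ≡ 0 at y ∈ ∅; g ≡ 0 at y ∈ {1}; common: ∅.
Collecting: common zeros = {(2, 1), (3, 1)}, so the count is 2.
Comparison with the Bézout bound: 2 ≤ 2 = deg(f)·deg(g), as expected for curves with no common component (the bound is attained).


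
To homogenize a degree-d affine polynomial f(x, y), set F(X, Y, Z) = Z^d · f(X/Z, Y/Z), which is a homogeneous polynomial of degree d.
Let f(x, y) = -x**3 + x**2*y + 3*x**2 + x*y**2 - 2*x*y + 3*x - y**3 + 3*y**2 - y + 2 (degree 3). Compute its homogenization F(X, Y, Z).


F(X, Y, Z) = -X**3 + X**2*Y + 3*X**2*Z + X*Y**2 - 2*X*Y*Z + 3*X*Z**2 - Y**3 + 3*Y**2*Z - Y*Z**2 + 2*Z**3

deg(f) = 3.
Substitute x = X/Z, y = Y/Z into f, then multiply by Z^3.
  monomial -1·x^3·y^0 ↦ -1·X^3·Y^0·Z^0.
  monomial 1·x^2·y^1 ↦ 1·X^2·Y^1·Z^0.
  monomial 3·x^2·y^0 ↦ 3·X^2·Y^0·Z^1.
  monomial 1·x^1·y^2 ↦ 1·X^1·Y^2·Z^0.
  monomial -2·x^1·y^1 ↦ -2·X^1·Y^1·Z^1.
  monomial 3·x^1·y^0 ↦ 3·X^1·Y^0·Z^2.
  monomial -1·x^0·y^3 ↦ -1·X^0·Y^3·Z^0.
  monomial 3·x^0·y^2 ↦ 3·X^0·Y^2·Z^1.
  monomial -1·x^0·y^1 ↦ -1·X^0·Y^1·Z^2.
  monomial 2·x^0·y^0 ↦ 2·X^0·Y^0·Z^3.
Collecting: F(X, Y, Z) = -X**3 + X**2*Y + 3*X**2*Z + X*Y**2 - 2*X*Y*Z + 3*X*Z**2 - Y**3 + 3*Y**2*Z - Y*Z**2 + 2*Z**3.


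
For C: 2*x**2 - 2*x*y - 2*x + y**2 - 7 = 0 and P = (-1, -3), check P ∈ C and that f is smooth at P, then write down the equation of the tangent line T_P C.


Tangent line at P: -4*y - 12 = 0.

Step 1: f(-1, -3) = 0, so P lies on C.
Step 2: partial derivatives
  f_x(x, y) = 4*x - 2*y - 2, f_y(x, y) = -2*x + 2*y.
  f_x(P) = 0, f_y(P) = -4 (gradient nonzero, so P is smooth).
Step 3: tangent line at P: 0·(x − -1) + -4·(y − -3) = 0.
Expanding: -4*y - 12 = 0.


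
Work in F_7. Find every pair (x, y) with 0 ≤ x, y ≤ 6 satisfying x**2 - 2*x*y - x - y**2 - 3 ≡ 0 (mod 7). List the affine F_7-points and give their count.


Affine F_7-points: {(0, 2), (0, 5), (4, 1), (4, 5), (5, 2), (6, 1)}; count = 6.

For each of the 49 pairs (x, y) ∈ F_7², evaluate f(x, y) mod 7. Record the zeros.
  x = 0: [0↦4, 1↦3, 2↦0, 3↦2, 4↦2, 5↦0, 6↦3]  zeros at y ∈ {2, 5}
  x = 1: [0↦4, 1↦1, 2↦3, 3↦3, 4↦1, 5↦4, 6↦5]  zeros at y ∈ ∅
  x = 2: [0↦6, 1↦1, 2↦1, 3↦6, 4↦2, 5↦3, 6↦2]  zeros at y ∈ ∅
  x = 3: [0↦3, 1↦3, 2↦1, 3↦4, 4↦5, 5↦4, 6↦1]  zeros at y ∈ ∅
  x = 4: [0↦2, 1↦0, 2↦3, 3↦4, 4↦3, 5↦0, 6↦2]  zeros at y ∈ {1, 5}
  x = 5: [0↦3, 1↦6, 2↦0, 3↦6, 4↦3, 5↦5, 6↦5]  zeros at y ∈ {2}
  x = 6: [0↦6, 1↦0, 2↦6, 3↦3, 4↦5, 5↦5, 6↦3]  zeros at y ∈ {1}
Collecting zeros: affine points = {(0, 2), (0, 5), (4, 1), (4, 5), (5, 2), (6, 1)}.
Total count |C(F_7)_aff| = 6.


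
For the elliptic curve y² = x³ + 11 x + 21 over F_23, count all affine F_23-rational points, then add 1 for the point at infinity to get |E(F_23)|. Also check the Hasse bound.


Affine points = {(3, 9), (3, 14), (6, 2), (6, 21), (7, 2), (7, 21), (8, 0), (10, 2), (10, 21), (11, 1), (11, 22), (12, 8), (12, 15), (18, 5), (18, 18), (22, 3), (22, 20)}; affine count = 17; |E(F_23)| = 18.

Discriminant check: Δ ∝ 4a³ + 27b² = 4·11³ + 27·21² = 4·1331 + 27·441 ≡ 4 (mod 23). Nonzero ⇒ E is nonsingular.
For each x ∈ F_23, compute rhs = x³ + 11·x + 21 mod 23, then count y ∈ F_23 with y² ≡ rhs.
  x = 0: rhs = 21, matching y values: none (0 points).
  x = 1: rhs = 10, matching y values: none (0 points).
  x = 2: rhs = 5, matching y values: none (0 points).
  x = 3: rhs = 12, matching y values: 9, 14 (2 points).
  x = 4: rhs = 14, matching y values: none (0 points).
  x = 5: rhs = 17, matching y values: none (0 points).
  x = 6: rhs = 4, matching y values: 2, 21 (2 points).
  x = 7: rhs = 4, matching y values: 2, 21 (2 points).
  x = 8: rhs = 0, matching y values: 0 (1 points).
  x = 9: rhs = 21, matching y values: none (0 points).
  x = 10: rhs = 4, matching y values: 2, 21 (2 points).
  x = 11: rhs = 1, matching y values: 1, 22 (2 points).
  x = 12: rhs = 18, matching y values: 8, 15 (2 points).
  x = 13: rhs = 15, matching y values: none (0 points).
  x = 14: rhs = 21, matching y values: none (0 points).
  x = 15: rhs = 19, matching y values: none (0 points).
  x = 16: rhs = 15, matching y values: none (0 points).
  x = 17: rhs = 15, matching y values: none (0 points).
  x = 18: rhs = 2, matching y values: 5, 18 (2 points).
  x = 19: rhs = 5, matching y values: none (0 points).
  x = 20: rhs = 7, matching y values: none (0 points).
  x = 21: rhs = 14, matching y values: none (0 points).
  x = 22: rhs = 9, matching y values: 3, 20 (2 points).
Total affine count: 17.
Full point count |E(F_23)| = 17 + 1 = 18.
Hasse bound: |18 − (23+1)| = |-6| = 6 ≤ 2√23 ≈ 9.5917 ✓.


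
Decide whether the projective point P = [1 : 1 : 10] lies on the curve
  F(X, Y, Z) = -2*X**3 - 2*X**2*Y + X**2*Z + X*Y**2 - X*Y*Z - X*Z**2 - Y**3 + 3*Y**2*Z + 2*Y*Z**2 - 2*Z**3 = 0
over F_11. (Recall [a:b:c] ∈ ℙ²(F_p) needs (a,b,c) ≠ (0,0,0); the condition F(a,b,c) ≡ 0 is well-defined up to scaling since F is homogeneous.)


F(1,1,10) ≡ 7 (mod 11); P is NOT on the curve.

Evaluate F(1, 1, 10) term-by-term (mod 11).
  -2*X**3 ↦ -2·1·1·1 = -2
  -2*X**2*Y ↦ -2·1·1·1 = -2
  X**2*Z ↦ 1·1·1·10 = 10
  X*Y**2 ↦ 1·1·1·1 = 1
  -X*Y*Z ↦ -1·1·1·10 = -10
  -X*Z**2 ↦ -1·1·1·100 = -100
  -Y**3 ↦ -1·1·1·1 = -1
  3*Y**2*Z ↦ 3·1·1·10 = 30
  2*Y*Z**2 ↦ 2·1·1·100 = 200
  -2*Z**3 ↦ -2·1·1·1000 = -2000
Sum: F(1, 1, 10) = (-2) + (-2) + (10) + (1) + (-10) + (-100) + (-1) + (30) + (200) + (-2000) = -1874.
Reducing mod 11: -1874 ≡ 7 (mod 11).
Since F(a, b, c) ≡ 7 ≠ 0 (mod 11), P does NOT lie on the curve.


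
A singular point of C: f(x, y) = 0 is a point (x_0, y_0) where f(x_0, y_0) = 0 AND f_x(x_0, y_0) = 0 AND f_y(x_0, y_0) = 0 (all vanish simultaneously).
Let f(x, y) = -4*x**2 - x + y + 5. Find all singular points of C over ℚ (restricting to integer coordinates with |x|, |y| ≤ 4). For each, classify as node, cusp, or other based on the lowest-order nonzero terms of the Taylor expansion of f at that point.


No singular points in the scanned grid; C is smooth there.

Compute partial derivatives:
  f_x = -8*x - 1.
  f_y = 1.
f_y = 1 is a nonzero constant, so f_y never vanishes: no point (x, y) can satisfy f = f_x = f_y = 0. In particular no (x, y) ∈ {−4, ..., 4}² is singular; the curve is smooth.


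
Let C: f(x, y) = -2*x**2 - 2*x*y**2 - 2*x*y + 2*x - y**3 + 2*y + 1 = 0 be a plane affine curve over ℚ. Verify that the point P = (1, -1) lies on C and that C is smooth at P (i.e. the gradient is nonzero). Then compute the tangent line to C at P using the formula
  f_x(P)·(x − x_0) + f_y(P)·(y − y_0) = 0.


Tangent line at P: -2*x + y + 3 = 0.

Step 1: f(1, -1) = 0, so P lies on C.
Step 2: partial derivatives
  f_x(x, y) = -4*x - 2*y**2 - 2*y + 2, f_y(x, y) = -4*x*y - 2*x - 3*y**2 + 2.
  f_x(P) = -2, f_y(P) = 1 (gradient nonzero, so P is smooth).
Step 3: tangent line at P: -2·(x − 1) + 1·(y − -1) = 0.
Expanding: -2*x + y + 3 = 0.


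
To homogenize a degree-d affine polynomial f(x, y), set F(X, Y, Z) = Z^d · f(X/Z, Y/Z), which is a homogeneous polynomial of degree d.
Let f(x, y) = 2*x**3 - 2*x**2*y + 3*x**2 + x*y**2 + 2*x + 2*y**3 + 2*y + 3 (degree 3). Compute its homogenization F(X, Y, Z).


F(X, Y, Z) = 2*X**3 - 2*X**2*Y + 3*X**2*Z + X*Y**2 + 2*X*Z**2 + 2*Y**3 + 2*Y*Z**2 + 3*Z**3

deg(f) = 3.
Substitute x = X/Z, y = Y/Z into f, then multiply by Z^3.
  monomial 2·x^3·y^0 ↦ 2·X^3·Y^0·Z^0.
  monomial -2·x^2·y^1 ↦ -2·X^2·Y^1·Z^0.
  monomial 3·x^2·y^0 ↦ 3·X^2·Y^0·Z^1.
  monomial 1·x^1·y^2 ↦ 1·X^1·Y^2·Z^0.
  monomial 2·x^1·y^0 ↦ 2·X^1·Y^0·Z^2.
  monomial 2·x^0·y^3 ↦ 2·X^0·Y^3·Z^0.
  monomial 2·x^0·y^1 ↦ 2·X^0·Y^1·Z^2.
  monomial 3·x^0·y^0 ↦ 3·X^0·Y^0·Z^3.
Collecting: F(X, Y, Z) = 2*X**3 - 2*X**2*Y + 3*X**2*Z + X*Y**2 + 2*X*Z**2 + 2*Y**3 + 2*Y*Z**2 + 3*Z**3.


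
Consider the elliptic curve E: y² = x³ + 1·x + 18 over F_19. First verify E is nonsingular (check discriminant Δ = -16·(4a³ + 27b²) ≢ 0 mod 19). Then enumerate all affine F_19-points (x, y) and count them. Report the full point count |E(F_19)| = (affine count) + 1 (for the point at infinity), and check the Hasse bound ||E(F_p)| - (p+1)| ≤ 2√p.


Affine points = {(1, 1), (1, 18), (2, 3), (2, 16), (7, 8), (7, 11), (8, 5), (8, 14), (11, 7), (11, 12), (13, 9), (13, 10), (15, 8), (15, 11), (16, 8), (16, 11), (18, 4), (18, 15)}; affine count = 18; |E(F_19)| = 19.

Discriminant check: Δ ∝ 4a³ + 27b² = 4·1³ + 27·18² = 4·1 + 27·324 ≡ 12 (mod 19). Nonzero ⇒ E is nonsingular.
For each x ∈ F_19, compute rhs = x³ + 1·x + 18 mod 19, then count y ∈ F_19 with y² ≡ rhs.
  x = 0: rhs = 18, matching y values: none (0 points).
  x = 1: rhs = 1, matching y values: 1, 18 (2 points).
  x = 2: rhs = 9, matching y values: 3, 16 (2 points).
  x = 3: rhs = 10, matching y values: none (0 points).
  x = 4: rhs = 10, matching y values: none (0 points).
  x = 5: rhs = 15, matching y values: none (0 points).
  x = 6: rhs = 12, matching y values: none (0 points).
  x = 7: rhs = 7, matching y values: 8, 11 (2 points).
  x = 8: rhs = 6, matching y values: 5, 14 (2 points).
  x = 9: rhs = 15, matching y values: none (0 points).
  x = 10: rhs = 2, matching y values: none (0 points).
  x = 11: rhs = 11, matching y values: 7, 12 (2 points).
  x = 12: rhs = 10, matching y values: none (0 points).
  x = 13: rhs = 5, matching y values: 9, 10 (2 points).
  x = 14: rhs = 2, matching y values: none (0 points).
  x = 15: rhs = 7, matching y values: 8, 11 (2 points).
  x = 16: rhs = 7, matching y values: 8, 11 (2 points).
  x = 17: rhs = 8, matching y values: none (0 points).
  x = 18: rhs = 16, matching y values: 4, 15 (2 points).
Total affine count: 18.
Full point count |E(F_19)| = 18 + 1 = 19.
Hasse bound: |19 − (19+1)| = |-1| = 1 ≤ 2√19 ≈ 8.7178 ✓.


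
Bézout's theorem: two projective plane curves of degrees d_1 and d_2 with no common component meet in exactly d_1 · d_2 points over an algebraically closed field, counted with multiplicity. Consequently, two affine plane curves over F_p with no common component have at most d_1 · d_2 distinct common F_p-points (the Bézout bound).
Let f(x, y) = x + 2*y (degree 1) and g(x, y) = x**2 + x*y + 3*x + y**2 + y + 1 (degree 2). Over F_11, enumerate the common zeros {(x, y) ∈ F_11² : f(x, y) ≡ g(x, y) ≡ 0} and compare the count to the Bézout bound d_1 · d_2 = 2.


Common zeros: ∅; count = 0; Bézout bound = 2.

deg(f) = 1, deg(g) = 2, so Bézout bound = 2.
Scan x ∈ F_11. For each x, list the y ∈ F_11 with f(x, y) ≡ 0 and those with g(x, y) ≡ 0 (mod 11); the common zeros in that column are the intersection.
  x = 0: f ≡ 0 at y ∈ {0}; g ≡ 0 at y ∈ ∅; common: ∅.
  x = 1: f ≡ 0 at y ∈ {5}; g ≡ 0 at y ∈ ∅; common: ∅.
  x = 2: f ≡ 0 at y ∈ {10}; g ≡ 0 at y ∈ {0, 8}; common: ∅.
  x = 3: f ≡ 0 at y ∈ {4}; g ≡ 0 at y ∈ ∅; common: ∅.
  x = 4: f ≡ 0 at y ∈ {9}; g ≡ 0 at y ∈ ∅; common: ∅.
  x = 5: f ≡ 0 at y ∈ {3}; g ≡ 0 at y ∈ {7, 9}; common: ∅.
  x = 6: f ≡ 0 at y ∈ {8}; g ≡ 0 at y ∈ {0, 4}; common: ∅.
  x = 7: f ≡ 0 at y ∈ {2}; g ≡ 0 at y ∈ {7}; common: ∅.
  x = 8: f ≡ 0 at y ∈ {7}; g ≡ 0 at y ∈ {1}; common: ∅.
  x = 9: f ≡ 0 at y ∈ {1}; g ≡ 0 at y ∈ {4, 8}; common: ∅.
  x = 10: f ≡ 0 at y ∈ {6}; g ≡ 0 at y ∈ {1, 10}; common: ∅.
Collecting: common zeros = ∅, so the count is 0.
Comparison with the Bézout bound: 0 ≤ 2 = deg(f)·deg(g), as expected for curves with no common component (the affine F_11-count falls short of the bound because intersections may lie at infinity, over extension fields, or carry multiplicity).


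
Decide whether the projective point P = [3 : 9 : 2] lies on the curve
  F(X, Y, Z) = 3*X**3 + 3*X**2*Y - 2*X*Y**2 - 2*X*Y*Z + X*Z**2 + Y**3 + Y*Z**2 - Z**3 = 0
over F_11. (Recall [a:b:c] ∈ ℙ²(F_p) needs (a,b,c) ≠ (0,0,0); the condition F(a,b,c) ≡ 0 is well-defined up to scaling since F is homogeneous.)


F(3,9,2) ≡ 4 (mod 11); P is NOT on the curve.

Evaluate F(3, 9, 2) term-by-term (mod 11).
  3*X**3 ↦ 3·27·1·1 = 81
  3*X**2*Y ↦ 3·9·9·1 = 243
  -2*X*Y**2 ↦ -2·3·81·1 = -486
  -2*X*Y*Z ↦ -2·3·9·2 = -108
  X*Z**2 ↦ 1·3·1·4 = 12
  Y**3 ↦ 1·1·729·1 = 729
  Y*Z**2 ↦ 1·1·9·4 = 36
  -Z**3 ↦ -1·1·1·8 = -8
Sum: F(3, 9, 2) = (81) + (243) + (-486) + (-108) + (12) + (729) + (36) + (-8) = 499.
Reducing mod 11: 499 ≡ 4 (mod 11).
Since F(a, b, c) ≡ 4 ≠ 0 (mod 11), P does NOT lie on the curve.


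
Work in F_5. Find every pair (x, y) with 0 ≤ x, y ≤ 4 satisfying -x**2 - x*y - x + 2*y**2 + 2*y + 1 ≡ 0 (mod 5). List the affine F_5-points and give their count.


Affine F_5-points: {(0, 1), (0, 3), (1, 3), (1, 4), (2, 0), (3, 1), (3, 2), (4, 2), (4, 4)}; count = 9.

For each of the 25 pairs (x, y) ∈ F_5², evaluate f(x, y) mod 5. Record the zeros.
  x = 0: [0↦1, 1↦0, 2↦3, 3↦0, 4↦1]  zeros at y ∈ {1, 3}
  x = 1: [0↦4, 1↦2, 2↦4, 3↦0, 4↦0]  zeros at y ∈ {3, 4}
  x = 2: [0↦0, 1↦2, 2↦3, 3↦3, 4↦2]  zeros at y ∈ {0}
  x = 3: [0↦4, 1↦0, 2↦0, 3↦4, 4↦2]  zeros at y ∈ {1, 2}
  x = 4: [0↦1, 1↦1, 2↦0, 3↦3, 4↦0]  zeros at y ∈ {2, 4}
Collecting zeros: affine points = {(0, 1), (0, 3), (1, 3), (1, 4), (2, 0), (3, 1), (3, 2), (4, 2), (4, 4)}.
Total count |C(F_5)_aff| = 9.


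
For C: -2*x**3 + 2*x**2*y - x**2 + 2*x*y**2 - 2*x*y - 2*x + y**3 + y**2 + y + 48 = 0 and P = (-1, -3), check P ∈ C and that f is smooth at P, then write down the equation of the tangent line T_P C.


Tangent line at P: 30*x + 38*y + 144 = 0.

Step 1: f(-1, -3) = 0, so P lies on C.
Step 2: partial derivatives
  f_x(x, y) = -6*x**2 + 4*x*y - 2*x + 2*y**2 - 2*y - 2, f_y(x, y) = 2*x**2 + 4*x*y - 2*x + 3*y**2 + 2*y + 1.
  f_x(P) = 30, f_y(P) = 38 (gradient nonzero, so P is smooth).
Step 3: tangent line at P: 30·(x − -1) + 38·(y − -3) = 0.
Expanding: 30*x + 38*y + 144 = 0.


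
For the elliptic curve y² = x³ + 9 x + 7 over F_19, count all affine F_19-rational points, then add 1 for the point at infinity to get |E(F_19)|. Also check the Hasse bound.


Affine points = {(0, 8), (0, 11), (1, 6), (1, 13), (3, 2), (3, 17), (5, 5), (5, 14), (6, 7), (6, 12), (9, 0), (12, 0), (17, 0), (18, 4), (18, 15)}; affine count = 15; |E(F_19)| = 16.

Discriminant check: Δ ∝ 4a³ + 27b² = 4·9³ + 27·7² = 4·729 + 27·49 ≡ 2 (mod 19). Nonzero ⇒ E is nonsingular.
For each x ∈ F_19, compute rhs = x³ + 9·x + 7 mod 19, then count y ∈ F_19 with y² ≡ rhs.
  x = 0: rhs = 7, matching y values: 8, 11 (2 points).
  x = 1: rhs = 17, matching y values: 6, 13 (2 points).
  x = 2: rhs = 14, matching y values: none (0 points).
  x = 3: rhs = 4, matching y values: 2, 17 (2 points).
  x = 4: rhs = 12, matching y values: none (0 points).
  x = 5: rhs = 6, matching y values: 5, 14 (2 points).
  x = 6: rhs = 11, matching y values: 7, 12 (2 points).
  x = 7: rhs = 14, matching y values: none (0 points).
  x = 8: rhs = 2, matching y values: none (0 points).
  x = 9: rhs = 0, matching y values: 0 (1 points).
  x = 10: rhs = 14, matching y values: none (0 points).
  x = 11: rhs = 12, matching y values: none (0 points).
  x = 12: rhs = 0, matching y values: 0 (1 points).
  x = 13: rhs = 3, matching y values: none (0 points).
  x = 14: rhs = 8, matching y values: none (0 points).
  x = 15: rhs = 2, matching y values: none (0 points).
  x = 16: rhs = 10, matching y values: none (0 points).
  x = 17: rhs = 0, matching y values: 0 (1 points).
  x = 18: rhs = 16, matching y values: 4, 15 (2 points).
Total affine count: 15.
Full point count |E(F_19)| = 15 + 1 = 16.
Hasse bound: |16 − (19+1)| = |-4| = 4 ≤ 2√19 ≈ 8.7178 ✓.


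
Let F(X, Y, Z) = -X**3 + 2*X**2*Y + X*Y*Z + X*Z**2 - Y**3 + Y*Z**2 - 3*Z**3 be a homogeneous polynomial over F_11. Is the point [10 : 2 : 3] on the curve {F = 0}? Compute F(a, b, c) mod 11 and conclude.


F(10,2,3) ≡ 7 (mod 11); P is NOT on the curve.

Evaluate F(10, 2, 3) term-by-term (mod 11).
  -X**3 ↦ -1·1000·1·1 = -1000
  2*X**2*Y ↦ 2·100·2·1 = 400
  X*Y*Z ↦ 1·10·2·3 = 60
  X*Z**2 ↦ 1·10·1·9 = 90
  -Y**3 ↦ -1·1·8·1 = -8
  Y*Z**2 ↦ 1·1·2·9 = 18
  -3*Z**3 ↦ -3·1·1·27 = -81
Sum: F(10, 2, 3) = (-1000) + (400) + (60) + (90) + (-8) + (18) + (-81) = -521.
Reducing mod 11: -521 ≡ 7 (mod 11).
Since F(a, b, c) ≡ 7 ≠ 0 (mod 11), P does NOT lie on the curve.


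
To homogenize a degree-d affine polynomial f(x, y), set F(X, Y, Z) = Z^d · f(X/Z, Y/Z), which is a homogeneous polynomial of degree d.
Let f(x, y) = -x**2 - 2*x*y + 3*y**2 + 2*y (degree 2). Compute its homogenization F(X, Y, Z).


F(X, Y, Z) = -X**2 - 2*X*Y + 3*Y**2 + 2*Y*Z

deg(f) = 2.
Substitute x = X/Z, y = Y/Z into f, then multiply by Z^2.
  monomial -1·x^2·y^0 ↦ -1·X^2·Y^0·Z^0.
  monomial -2·x^1·y^1 ↦ -2·X^1·Y^1·Z^0.
  monomial 3·x^0·y^2 ↦ 3·X^0·Y^2·Z^0.
  monomial 2·x^0·y^1 ↦ 2·X^0·Y^1·Z^1.
Collecting: F(X, Y, Z) = -X**2 - 2*X*Y + 3*Y**2 + 2*Y*Z.


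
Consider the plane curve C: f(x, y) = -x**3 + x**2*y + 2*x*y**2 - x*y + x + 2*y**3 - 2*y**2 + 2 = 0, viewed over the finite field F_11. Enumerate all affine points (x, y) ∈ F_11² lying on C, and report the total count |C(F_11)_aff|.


Affine F_11-points: {(0, 9), (1, 10), (3, 0), (3, 2), (3, 7), (4, 10), (5, 1), (5, 7), (5, 10), (7, 4), (8, 3), (8, 6), (9, 9), (10, 7)}; count = 14.

For each of the 121 pairs (x, y) ∈ F_11², evaluate f(x, y) mod 11. Record the zeros.
  x = 0: [0↦2, 1↦2, 2↦10, 3↦5, 4↦10, 5↦4, 6↦10, 7↦7, 8↦7, 9↦0, 10↦9]  zeros at y ∈ {9}
  x = 1: [0↦2, 1↦4, 2↦7, 3↦1, 4↦9, 5↦10, 6↦5, 7↦6, 8↦3, 9↦8, 10↦0]  zeros at y ∈ {10}
  x = 2: [0↦7, 1↦2, 2↦2, 3↦8, 4↦10, 5↦9, 6↦6, 7↦2, 8↦9, 9↦6, 10↦5]  zeros at y ∈ ∅
  x = 3: [0↦0, 1↦1, 2↦0, 3↦9, 4↦7, 5↦6, 6↦7, 7↦0, 8↦8, 9↦10, 10↦7]  zeros at y ∈ {0, 2, 7}
  x = 4: [0↦8, 1↦6, 2↦6, 3↦9, 4↦5, 5↦6, 6↦2, 7↦5, 8↦5, 9↦3, 10↦0]  zeros at y ∈ {10}
  x = 5: [0↦3, 1↦0, 2↦3, 3↦2, 4↦9, 5↦3, 6↦7, 7↦0, 8↦5, 9↦1, 10↦0]  zeros at y ∈ {1, 7, 10}
  x = 6: [0↦1, 1↦10, 2↦7, 3↦4, 4↦2, 5↦2, 6↦5, 7↦1, 8↦2, 9↦9, 10↦1]  zeros at y ∈ ∅
  x = 7: [0↦7, 1↦8, 2↦1, 3↦9, 4↦0, 5↦8, 6↦1, 7↦2, 8↦1, 9↦10, 10↦8]  zeros at y ∈ {4}
  x = 8: [0↦4, 1↦10, 2↦1, 3↦0, 4↦8, 5↦4, 6↦0, 7↦8, 8↦7, 9↦9, 10↦4]  zeros at y ∈ {3, 6}
  x = 9: [0↦8, 1↦10, 2↦1, 3↦4, 4↦9, 5↦6, 6↦7, 7↦2, 8↦3, 9↦0, 10↦5]  zeros at y ∈ {9}
  x = 10: [0↦2, 1↦2, 2↦6, 3↦4, 4↦8, 5↦8, 6↦5, 7↦0, 8↦5, 9↦10, 10↦5]  zeros at y ∈ {7}
Collecting zeros: affine points = {(0, 9), (1, 10), (3, 0), (3, 2), (3, 7), (4, 10), (5, 1), (5, 7), (5, 10), (7, 4), (8, 3), (8, 6), (9, 9), (10, 7)}.
Total count |C(F_11)_aff| = 14.


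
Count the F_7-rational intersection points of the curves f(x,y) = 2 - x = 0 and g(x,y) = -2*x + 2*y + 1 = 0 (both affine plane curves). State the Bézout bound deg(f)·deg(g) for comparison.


Common zeros: {(2, 5)}; count = 1; Bézout bound = 1.

deg(f) = 1, deg(g) = 1, so Bézout bound = 1.
Scan x ∈ F_7. For each x, list the y ∈ F_7 with f(x, y) ≡ 0 and those with g(x, y) ≡ 0 (mod 7); the common zeros in that column are the intersection.
  x = 0: f ≡ 0 at y ∈ ∅; g ≡ 0 at y ∈ {3}; common: ∅.
  x = 1: f ≡ 0 at y ∈ ∅; g ≡ 0 at y ∈ {4}; common: ∅.
  x = 2: f ≡ 0 at y ∈ {0, 1, 2, 3, 4, 5, 6}; g ≡ 0 at y ∈ {5}; common: {5}.
  x = 3: f ≡ 0 at y ∈ ∅; g ≡ 0 at y ∈ {6}; common: ∅.
  x = 4: f ≡ 0 at y ∈ ∅; g ≡ 0 at y ∈ {0}; common: ∅.
  x = 5: f ≡ 0 at y ∈ ∅; g ≡ 0 at y ∈ {1}; common: ∅.
  x = 6: f ≡ 0 at y ∈ ∅; g ≡ 0 at y ∈ {2}; common: ∅.
Collecting: common zeros = {(2, 5)}, so the count is 1.
Comparison with the Bézout bound: 1 ≤ 1 = deg(f)·deg(g), as expected for curves with no common component (the bound is attained).


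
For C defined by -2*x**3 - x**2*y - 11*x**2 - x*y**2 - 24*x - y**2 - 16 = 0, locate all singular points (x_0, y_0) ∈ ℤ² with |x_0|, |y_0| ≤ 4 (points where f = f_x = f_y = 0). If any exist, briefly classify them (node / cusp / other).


Singular points: {(-2, 2)}; classification: node.

Compute partial derivatives:
  f_x = -6*x**2 - 2*x*y - 22*x - y**2 - 24.
  f_y = -x**2 - 2*x*y - 2*y.
Scan x_0 ∈ {−4, ..., 4}. For each x_0, f_y(x_0, y) is a polynomial in y; find its integer roots y ∈ {−4, ..., 4}, then test f_x and f at those candidates.
  x = -4: f_y(-4, y) = 6*y - 16; no integer root y with |y| ≤ 4.
  x = -3: f_y(-3, y) = 4*y - 9; no integer root y with |y| ≤ 4.
  x = -2: f_y(-2, y) = 2*y - 4; vanishes at y ∈ {2}. (-2, 2): f_x = 0, f = 0 — SINGULAR.
  x = -1: f_y(-1, y) = -1; no integer root y with |y| ≤ 4.
  x = 0: f_y(0, y) = -2*y; vanishes at y ∈ {0}. (0, 0): f_x = -24 ≠ 0.
  x = 1: f_y(1, y) = -4*y - 1; no integer root y with |y| ≤ 4.
  x = 2: f_y(2, y) = -6*y - 4; no integer root y with |y| ≤ 4.
  x = 3: f_y(3, y) = -8*y - 9; no integer root y with |y| ≤ 4.
  x = 4: f_y(4, y) = -10*y - 16; no integer root y with |y| ≤ 4.
Only singular point on the grid: (-2, 2).
Classify: substitute x = -2 + u, y = 2 + v and expand: f = -2*u**3 - u**2*v - u**2 - u*v**2 + v**2.
No constant or linear terms (consistent with a singular point). Quadratic part: -u**2 + v**2. Cubic part: -2*u**3 - u**2*v - u*v**2.
The quadratic part v**2 - u**2 = (v − u)(v + u) splits into two distinct linear factors, so there are two distinct tangent lines y − 2 = ±(x − -2) — this is a node (ordinary double point).
Classification: node.


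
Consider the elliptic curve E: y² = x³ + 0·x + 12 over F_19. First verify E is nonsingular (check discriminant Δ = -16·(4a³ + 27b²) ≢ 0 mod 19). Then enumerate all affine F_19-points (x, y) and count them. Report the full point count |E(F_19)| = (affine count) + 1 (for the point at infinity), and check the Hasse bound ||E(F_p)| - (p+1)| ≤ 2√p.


Affine points = {(2, 1), (2, 18), (3, 1), (3, 18), (4, 0), (5, 2), (5, 17), (6, 0), (8, 7), (8, 12), (9, 0), (10, 9), (10, 10), (12, 7), (12, 12), (13, 9), (13, 10), (14, 1), (14, 18), (15, 9), (15, 10), (16, 2), (16, 17), (17, 2), (17, 17), (18, 7), (18, 12)}; affine count = 27; |E(F_19)| = 28.

Discriminant check: Δ ∝ 4a³ + 27b² = 4·0³ + 27·12² = 4·0 + 27·144 ≡ 12 (mod 19). Nonzero ⇒ E is nonsingular.
For each x ∈ F_19, compute rhs = x³ + 0·x + 12 mod 19, then count y ∈ F_19 with y² ≡ rhs.
  x = 0: rhs = 12, matching y values: none (0 points).
  x = 1: rhs = 13, matching y values: none (0 points).
  x = 2: rhs = 1, matching y values: 1, 18 (2 points).
  x = 3: rhs = 1, matching y values: 1, 18 (2 points).
  x = 4: rhs = 0, matching y values: 0 (1 points).
  x = 5: rhs = 4, matching y values: 2, 17 (2 points).
  x = 6: rhs = 0, matching y values: 0 (1 points).
  x = 7: rhs = 13, matching y values: none (0 points).
  x = 8: rhs = 11, matching y values: 7, 12 (2 points).
  x = 9: rhs = 0, matching y values: 0 (1 points).
  x = 10: rhs = 5, matching y values: 9, 10 (2 points).
  x = 11: rhs = 13, matching y values: none (0 points).
  x = 12: rhs = 11, matching y values: 7, 12 (2 points).
  x = 13: rhs = 5, matching y values: 9, 10 (2 points).
  x = 14: rhs = 1, matching y values: 1, 18 (2 points).
  x = 15: rhs = 5, matching y values: 9, 10 (2 points).
  x = 16: rhs = 4, matching y values: 2, 17 (2 points).
  x = 17: rhs = 4, matching y values: 2, 17 (2 points).
  x = 18: rhs = 11, matching y values: 7, 12 (2 points).
Total affine count: 27.
Full point count |E(F_19)| = 27 + 1 = 28.
Hasse bound: |28 − (19+1)| = |8| = 8 ≤ 2√19 ≈ 8.7178 ✓.


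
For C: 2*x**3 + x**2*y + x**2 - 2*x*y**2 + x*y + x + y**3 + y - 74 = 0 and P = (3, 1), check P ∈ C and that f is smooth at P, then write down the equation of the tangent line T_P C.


Tangent line at P: 66*x + 4*y - 202 = 0.

Step 1: f(3, 1) = 0, so P lies on C.
Step 2: partial derivatives
  f_x(x, y) = 6*x**2 + 2*x*y + 2*x - 2*y**2 + y + 1, f_y(x, y) = x**2 - 4*x*y + x + 3*y**2 + 1.
  f_x(P) = 66, f_y(P) = 4 (gradient nonzero, so P is smooth).
Step 3: tangent line at P: 66·(x − 3) + 4·(y − 1) = 0.
Expanding: 66*x + 4*y - 202 = 0.


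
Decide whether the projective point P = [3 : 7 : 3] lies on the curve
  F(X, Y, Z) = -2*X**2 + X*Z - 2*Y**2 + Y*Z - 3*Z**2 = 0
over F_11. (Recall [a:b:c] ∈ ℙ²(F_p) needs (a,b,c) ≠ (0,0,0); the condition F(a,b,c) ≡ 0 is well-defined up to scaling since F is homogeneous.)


F(3,7,3) ≡ 8 (mod 11); P is NOT on the curve.

Evaluate F(3, 7, 3) term-by-term (mod 11).
  -2*X**2 ↦ -2·9·1·1 = -18
  X*Z ↦ 1·3·1·3 = 9
  -2*Y**2 ↦ -2·1·49·1 = -98
  Y*Z ↦ 1·1·7·3 = 21
  -3*Z**2 ↦ -3·1·1·9 = -27
Sum: F(3, 7, 3) = (-18) + (9) + (-98) + (21) + (-27) = -113.
Reducing mod 11: -113 ≡ 8 (mod 11).
Since F(a, b, c) ≡ 8 ≠ 0 (mod 11), P does NOT lie on the curve.


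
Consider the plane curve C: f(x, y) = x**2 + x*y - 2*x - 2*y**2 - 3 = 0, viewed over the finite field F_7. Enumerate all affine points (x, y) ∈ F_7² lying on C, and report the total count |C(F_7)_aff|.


Affine F_7-points: {(0, 3), (0, 4), (1, 5), (1, 6), (2, 2), (2, 6), (3, 0), (3, 5), (4, 1), (5, 2), (5, 4), (6, 0), (6, 3)}; count = 13.

For each of the 49 pairs (x, y) ∈ F_7², evaluate f(x, y) mod 7. Record the zeros.
  x = 0: [0↦4, 1↦2, 2↦3, 3↦0, 4↦0, 5↦3, 6↦2]  zeros at y ∈ {3, 4}
  x = 1: [0↦3, 1↦2, 2↦4, 3↦2, 4↦3, 5↦0, 6↦0]  zeros at y ∈ {5, 6}
  x = 2: [0↦4, 1↦4, 2↦0, 3↦6, 4↦1, 5↦6, 6↦0]  zeros at y ∈ {2, 6}
  x = 3: [0↦0, 1↦1, 2↦5, 3↦5, 4↦1, 5↦0, 6↦2]  zeros at y ∈ {0, 5}
  x = 4: [0↦5, 1↦0, 2↦5, 3↦6, 4↦3, 5↦3, 6↦6]  zeros at y ∈ {1}
  x = 5: [0↦5, 1↦1, 2↦0, 3↦2, 4↦0, 5↦1, 6↦5]  zeros at y ∈ {2, 4}
  x = 6: [0↦0, 1↦4, 2↦4, 3↦0, 4↦6, 5↦1, 6↦6]  zeros at y ∈ {0, 3}
Collecting zeros: affine points = {(0, 3), (0, 4), (1, 5), (1, 6), (2, 2), (2, 6), (3, 0), (3, 5), (4, 1), (5, 2), (5, 4), (6, 0), (6, 3)}.
Total count |C(F_7)_aff| = 13.


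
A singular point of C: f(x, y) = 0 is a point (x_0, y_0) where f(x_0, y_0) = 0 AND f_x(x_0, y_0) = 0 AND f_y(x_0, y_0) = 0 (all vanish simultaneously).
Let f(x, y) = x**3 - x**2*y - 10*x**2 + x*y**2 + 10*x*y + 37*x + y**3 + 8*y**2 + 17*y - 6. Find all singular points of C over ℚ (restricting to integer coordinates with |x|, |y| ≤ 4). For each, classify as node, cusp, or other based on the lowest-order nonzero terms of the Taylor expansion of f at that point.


Singular points: {(2, -3)}; classification: node.

Compute partial derivatives:
  f_x = 3*x**2 - 2*x*y - 20*x + y**2 + 10*y + 37.
  f_y = -x**2 + 2*x*y + 10*x + 3*y**2 + 16*y + 17.
Scan x_0 ∈ {−4, ..., 4}. For each x_0, f_y(x_0, y) is a polynomial in y; find its integer roots y ∈ {−4, ..., 4}, then test f_x and f at those candidates.
  x = -4: f_y(-4, y) = 3*y**2 + 8*y - 39; no integer root y with |y| ≤ 4.
  x = -3: f_y(-3, y) = 3*y**2 + 10*y - 22; no integer root y with |y| ≤ 4.
  x = -2: f_y(-2, y) = 3*y**2 + 12*y - 7; no integer root y with |y| ≤ 4.
  x = -1: f_y(-1, y) = 3*y**2 + 14*y + 6; no integer root y with |y| ≤ 4.
  x = 0: f_y(0, y) = 3*y**2 + 16*y + 17; no integer root y with |y| ≤ 4.
  x = 1: f_y(1, y) = 3*y**2 + 18*y + 26; no integer root y with |y| ≤ 4.
  x = 2: f_y(2, y) = 3*y**2 + 20*y + 33; vanishes at y ∈ {-3}. (2, -3): f_x = 0, f = 0 — SINGULAR.
  x = 3: f_y(3, y) = 3*y**2 + 22*y + 38; no integer root y with |y| ≤ 4.
  x = 4: f_y(4, y) = 3*y**2 + 24*y + 41; no integer root y with |y| ≤ 4.
Only singular point on the grid: (2, -3).
Classify: substitute x = 2 + u, y = -3 + v and expand: f = u**3 - u**2*v - u**2 + u*v**2 + v**3 + v**2.
No constant or linear terms (consistent with a singular point). Quadratic part: -u**2 + v**2. Cubic part: u**3 - u**2*v + u*v**2 + v**3.
The quadratic part v**2 - u**2 = (v − u)(v + u) splits into two distinct linear factors, so there are two distinct tangent lines y − -3 = ±(x − 2) — this is a node (ordinary double point).
Classification: node.


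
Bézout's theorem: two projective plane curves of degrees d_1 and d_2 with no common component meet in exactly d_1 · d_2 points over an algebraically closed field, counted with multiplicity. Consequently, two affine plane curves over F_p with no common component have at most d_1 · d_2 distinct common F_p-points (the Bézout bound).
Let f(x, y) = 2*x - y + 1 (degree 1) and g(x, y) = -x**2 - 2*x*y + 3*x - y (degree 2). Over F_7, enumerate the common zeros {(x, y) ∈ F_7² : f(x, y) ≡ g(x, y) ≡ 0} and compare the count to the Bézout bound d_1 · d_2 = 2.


Common zeros: {(1, 3), (3, 0)}; count = 2; Bézout bound = 2.

deg(f) = 1, deg(g) = 2, so Bézout bound = 2.
Scan x ∈ F_7. For each x, list the y ∈ F_7 with f(x, y) ≡ 0 and those with g(x, y) ≡ 0 (mod 7); the common zeros in that column are the intersection.
  x = 0: f ≡ 0 at y ∈ {1}; g ≡ 0 at y ∈ {0}; common: ∅.
  x = 1: f ≡ 0 at y ∈ {3}; g ≡ 0 at y ∈ {3}; common: {3}.
  x = 2: f ≡ 0 at y ∈ {5}; g ≡ 0 at y ∈ {6}; common: ∅.
  x = 3: f ≡ 0 at y ∈ {0}; g ≡ 0 at y ∈ {0, 1, 2, 3, 4, 5, 6}; common: {0}.
  x = 4: f ≡ 0 at y ∈ {2}; g ≡ 0 at y ∈ {5}; common: ∅.
  x = 5: f ≡ 0 at y ∈ {4}; g ≡ 0 at y ∈ {1}; common: ∅.
  x = 6: f ≡ 0 at y ∈ {6}; g ≡ 0 at y ∈ {4}; common: ∅.
Collecting: common zeros = {(1, 3), (3, 0)}, so the count is 2.
Comparison with the Bézout bound: 2 ≤ 2 = deg(f)·deg(g), as expected for curves with no common component (the bound is attained).
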